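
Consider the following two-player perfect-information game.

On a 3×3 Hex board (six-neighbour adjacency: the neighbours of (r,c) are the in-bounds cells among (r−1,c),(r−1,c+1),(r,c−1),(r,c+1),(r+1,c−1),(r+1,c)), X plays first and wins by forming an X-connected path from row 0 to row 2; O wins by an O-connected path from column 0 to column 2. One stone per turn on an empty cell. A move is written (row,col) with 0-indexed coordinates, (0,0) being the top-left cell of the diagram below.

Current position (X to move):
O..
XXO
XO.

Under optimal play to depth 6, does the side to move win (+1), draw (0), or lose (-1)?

ply 1, X at O../XXO/XO. | (0,1)=+1→OX./XXO/XO.*; (0,2)=+1→O.X/XXO/XO.; (2,2)=+1→O../XXO/XOX
ply 2: OX./XXO/XO. is terminal -1 (O); from O../XXO/XO. depth 6

value(O../XXO/XO., X) = +1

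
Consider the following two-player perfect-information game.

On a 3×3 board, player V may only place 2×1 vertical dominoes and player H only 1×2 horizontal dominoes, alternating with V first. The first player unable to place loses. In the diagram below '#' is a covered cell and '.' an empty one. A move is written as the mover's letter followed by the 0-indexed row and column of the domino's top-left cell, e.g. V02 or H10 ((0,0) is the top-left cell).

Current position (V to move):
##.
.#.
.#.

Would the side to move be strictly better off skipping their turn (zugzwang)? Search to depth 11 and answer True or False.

[##./.#./.#.] V move#1: V02:+1/###/.##/.#.*, V10:+1/##./##./##., V12:+1/##./.##/.##
[###/.##/.#.] end (terminal -1, H#2); searched ##./.#./.#. to 11
suppose V passes — search the same position with H to move:
pass> [##./.#./.#.] end (terminal -1, H#1); searched ##./.#./.#. to 11
for V: play +1, pass +1

zugzwang(##./.#./.#., V) = False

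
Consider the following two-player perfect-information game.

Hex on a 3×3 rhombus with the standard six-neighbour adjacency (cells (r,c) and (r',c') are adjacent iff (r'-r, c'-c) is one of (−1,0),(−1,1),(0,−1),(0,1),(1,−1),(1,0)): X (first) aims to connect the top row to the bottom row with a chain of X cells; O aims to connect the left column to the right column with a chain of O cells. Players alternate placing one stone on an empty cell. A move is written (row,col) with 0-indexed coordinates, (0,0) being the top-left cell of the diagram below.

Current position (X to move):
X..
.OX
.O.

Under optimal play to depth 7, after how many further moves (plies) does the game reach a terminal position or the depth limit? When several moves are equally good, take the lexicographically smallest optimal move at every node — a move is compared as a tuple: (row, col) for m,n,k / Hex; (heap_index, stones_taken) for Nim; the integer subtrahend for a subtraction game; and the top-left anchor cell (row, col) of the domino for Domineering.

PV length from [X../.OX/.O.]: 4 plies

ply 1, X at X../.OX/.O. | (0,1)=-1→XX./.OX/.O.*; (0,2)=-1→X.X/.OX/.O.; (1,0)=-1→X../XOX/.O.; (2,0)=-1→X../.OX/XO.; (2,2)=-1→X../.OX/.OX
ply 2, O at XX./.OX/.O. | (0,2)=+1→XXO/.OX/.O.*; (1,0)=+1→XX./OOX/.O.; (2,0)=+1→XX./.OX/OO.; (2,2)=+1→XX./.OX/.OO
ply 3, X at XXO/.OX/.O. | (1,0)=-1→XXO/XOX/.O.*; (2,0)=-1→XXO/.OX/XO.; (2,2)=-1→XXO/.OX/.OX
ply 4, O at XXO/XOX/.O. | (2,0)=+1→XXO/XOX/OO.*; (2,2)=-1→XXO/XOX/.OO
ply 5: XXO/XOX/OO. is terminal -1 (X); from X../.OX/.O. depth 7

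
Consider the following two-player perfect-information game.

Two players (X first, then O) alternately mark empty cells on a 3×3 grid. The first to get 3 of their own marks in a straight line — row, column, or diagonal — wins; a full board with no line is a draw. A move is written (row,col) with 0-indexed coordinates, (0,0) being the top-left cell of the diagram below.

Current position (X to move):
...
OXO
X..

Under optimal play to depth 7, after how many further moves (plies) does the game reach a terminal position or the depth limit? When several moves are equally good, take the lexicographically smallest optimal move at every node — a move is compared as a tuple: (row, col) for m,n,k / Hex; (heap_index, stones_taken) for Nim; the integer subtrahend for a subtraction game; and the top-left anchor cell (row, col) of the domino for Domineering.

PV length from [.../OXO/X..]: 3 plies

ply 1, X at .../OXO/X.. | (0,0)=+1→X../OXO/X..*; (0,1)=+1→.X./OXO/X..; (0,2)=+1→..X/OXO/X..; (2,1)=+1→.../OXO/XX.; (2,2)=+1→.../OXO/X.X
ply 2, O at X../OXO/X.. | (0,1)=-1→XO./OXO/X..*; (0,2)=-1→X.O/OXO/X..; (2,1)=-1→X../OXO/XO.; (2,2)=-1→X../OXO/X.O
ply 3, X at XO./OXO/X.. | (0,2)=+1→XOX/OXO/X..*; (2,1)=+1→XO./OXO/XX.; (2,2)=+1→XO./OXO/X.X
ply 4: XOX/OXO/X.. is terminal -1 (O); from .../OXO/X.. depth 7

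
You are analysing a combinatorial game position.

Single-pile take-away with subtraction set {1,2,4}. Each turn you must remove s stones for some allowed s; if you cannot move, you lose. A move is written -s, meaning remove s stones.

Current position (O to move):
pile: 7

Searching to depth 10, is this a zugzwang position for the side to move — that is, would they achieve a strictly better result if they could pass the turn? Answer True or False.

ply 1, O at 7 | -1=+1→6*; -2=-1→5; -4=+1→3
ply 2, X at 6 | -1=-1→5*; -2=-1→4; -4=-1→2
ply 3, O at 5 | -1=-1→4; -2=+1→3*; -4=-1→1
ply 4, X at 3 | -1=-1→2*; -2=-1→1
ply 5, O at 2 | -1=-1→1; -2=+1→0*
ply 6: 0 is terminal -1 (X); from 7 depth 10
suppose O passes — search the same position with X to move:
pass> ply 1, X at 7 | -1=+1→6*; -2=-1→5; -4=+1→3
pass> ply 2, O at 6 | -1=-1→5*; -2=-1→4; -4=-1→2
pass> ply 3, X at 5 | -1=-1→4; -2=+1→3*; -4=-1→1
pass> ply 4, O at 3 | -1=-1→2*; -2=-1→1
pass> ply 5, X at 2 | -1=-1→1; -2=+1→0*
pass> ply 6: 0 is terminal -1 (O); from 7 depth 10
for O: play +1, pass -1

zugzwang(7, O) = False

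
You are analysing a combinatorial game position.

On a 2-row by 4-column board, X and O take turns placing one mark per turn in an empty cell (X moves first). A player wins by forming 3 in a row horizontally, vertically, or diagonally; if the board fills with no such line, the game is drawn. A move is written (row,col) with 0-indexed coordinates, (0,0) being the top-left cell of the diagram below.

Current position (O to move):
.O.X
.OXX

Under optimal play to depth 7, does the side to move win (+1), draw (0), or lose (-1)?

value(.O.X/.OXX, O) = 0

p1 O@[.O.X/.OXX]: (0,0)[OO.X/.OXX]+0* (0,2)[.OOX/.OXX]+0 (1,0)[.O.X/OOXX]+0
p2 X@[OO.X/.OXX]: (0,2)[OOXX/.OXX]+0* (1,0)[OO.X/XOXX]-1
p3 O@[OOXX/.OXX]: (1,0)[OOXX/OOXX]+0*
p4 X@[OOXX/OOXX] terminal +0; root [.O.X/.OXX] d7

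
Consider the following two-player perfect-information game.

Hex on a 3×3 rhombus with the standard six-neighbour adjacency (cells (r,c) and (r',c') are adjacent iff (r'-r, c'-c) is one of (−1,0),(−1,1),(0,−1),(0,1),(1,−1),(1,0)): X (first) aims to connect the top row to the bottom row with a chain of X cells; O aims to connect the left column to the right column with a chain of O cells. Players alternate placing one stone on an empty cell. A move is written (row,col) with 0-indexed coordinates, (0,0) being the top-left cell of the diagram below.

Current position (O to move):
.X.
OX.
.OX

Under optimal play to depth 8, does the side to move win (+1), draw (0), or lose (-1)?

value(.X./OX./.OX, O) = -1

p1 O@[.X./OX./.OX]: (0,0)[OX./OX./.OX]-1* (0,2)[.XO/OX./.OX]-1 (1,2)[.X./OXO/.OX]-1 (2,0)[.X./OX./OOX]-1
p2 X@[OX./OX./.OX]: (0,2)[OXX/OX./.OX]+1* (1,2)[OX./OXX/.OX]+1 (2,0)[OX./OX./XOX]+1
p3 O@[OXX/OX./.OX]: (1,2)[OXX/OXO/.OX]-1* (2,0)[OXX/OX./OOX]-1
p4 X@[OXX/OXO/.OX]: (2,0)[OXX/OXO/XOX]+1*
p5 O@[OXX/OXO/XOX] terminal -1; root [.X./OX./.OX] d8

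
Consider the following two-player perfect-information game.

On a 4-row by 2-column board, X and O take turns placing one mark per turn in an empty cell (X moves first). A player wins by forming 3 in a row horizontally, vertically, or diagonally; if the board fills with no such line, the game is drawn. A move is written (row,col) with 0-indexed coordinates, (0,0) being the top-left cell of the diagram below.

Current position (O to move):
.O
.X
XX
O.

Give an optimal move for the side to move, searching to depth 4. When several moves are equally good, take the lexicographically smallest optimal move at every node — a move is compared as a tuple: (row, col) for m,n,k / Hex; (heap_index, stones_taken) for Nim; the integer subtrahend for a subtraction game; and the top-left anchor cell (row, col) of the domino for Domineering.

[.O/.X/XX/O.] O move#1: (0,0):-1/OO/.X/XX/O., (1,0):-1/.O/OX/XX/O., (3,1):+0/.O/.X/XX/OO*
[.O/.X/XX/OO] X move#2: (0,0):+0/XO/.X/XX/OO*, (1,0):+0/.O/XX/XX/OO
[XO/.X/XX/OO] O move#3: (1,0):+0/XO/OX/XX/OO*
[XO/OX/XX/OO] end (terminal +0, X#4); searched .O/.X/XX/O. to 4

O's best at [.O/.X/XX/O.]: (3,1)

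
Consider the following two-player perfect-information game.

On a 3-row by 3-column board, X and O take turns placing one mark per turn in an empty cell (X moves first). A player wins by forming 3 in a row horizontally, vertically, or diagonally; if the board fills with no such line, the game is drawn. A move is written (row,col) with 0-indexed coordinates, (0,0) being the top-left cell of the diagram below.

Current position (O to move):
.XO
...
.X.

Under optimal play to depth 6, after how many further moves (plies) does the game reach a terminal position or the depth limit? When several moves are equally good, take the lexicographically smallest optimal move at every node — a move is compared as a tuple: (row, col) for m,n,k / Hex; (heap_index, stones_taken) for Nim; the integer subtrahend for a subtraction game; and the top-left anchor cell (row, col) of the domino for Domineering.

PV length from [.XO/.../.X.]: 5 plies

[.XO/.../.X.] O move#1: (0,0):-1/OXO/.../.X., (1,0):-1/.XO/O../.X., (1,1):+1/.XO/.O./.X.*, (1,2):-1/.XO/..O/.X., (2,0):-1/.XO/.../OX., (2,2):-1/.XO/.../.XO
[.XO/.O./.X.] X move#2: (0,0):-1/XXO/.O./.X.*, (1,0):-1/.XO/XO./.X., (1,2):-1/.XO/.OX/.X., (2,0):-1/.XO/.O./XX., (2,2):-1/.XO/.O./.XX
[XXO/.O./.X.] O move#3: (1,0):+1/XXO/OO./.X.*, (1,2):+1/XXO/.OO/.X., (2,0):+1/XXO/.O./OX., (2,2):+1/XXO/.O./.XO
[XXO/OO./.X.] X move#4: (1,2):-1/XXO/OOX/.X.*, (2,0):-1/XXO/OO./XX., (2,2):-1/XXO/OO./.XX
[XXO/OOX/.X.] O move#5: (2,0):+1/XXO/OOX/OX.*, (2,2):+0/XXO/OOX/.XO
[XXO/OOX/OX.] end (terminal -1, X#6); searched .XO/.../.X. to 6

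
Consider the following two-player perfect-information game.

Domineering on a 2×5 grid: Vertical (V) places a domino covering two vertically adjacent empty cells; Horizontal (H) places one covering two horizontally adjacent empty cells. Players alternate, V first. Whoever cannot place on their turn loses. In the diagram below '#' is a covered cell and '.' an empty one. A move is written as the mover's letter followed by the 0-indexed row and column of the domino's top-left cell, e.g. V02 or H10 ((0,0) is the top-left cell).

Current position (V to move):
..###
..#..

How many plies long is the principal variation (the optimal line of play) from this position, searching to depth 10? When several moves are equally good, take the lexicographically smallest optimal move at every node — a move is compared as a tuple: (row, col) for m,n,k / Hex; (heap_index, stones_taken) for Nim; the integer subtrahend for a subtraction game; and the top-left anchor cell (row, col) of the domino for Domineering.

PV length from [..###/..#..]: 3 plies

p1 V@[..###/..#..]: V00[#.###/#.#..]+1* V01[.####/.##..]+1
p2 H@[#.###/#.#..]: H13[#.###/#.###]-1*
p3 V@[#.###/#.###]: V01[#####/#####]+1*
p4 H@[#####/#####] terminal -1; root [..###/..#..] d10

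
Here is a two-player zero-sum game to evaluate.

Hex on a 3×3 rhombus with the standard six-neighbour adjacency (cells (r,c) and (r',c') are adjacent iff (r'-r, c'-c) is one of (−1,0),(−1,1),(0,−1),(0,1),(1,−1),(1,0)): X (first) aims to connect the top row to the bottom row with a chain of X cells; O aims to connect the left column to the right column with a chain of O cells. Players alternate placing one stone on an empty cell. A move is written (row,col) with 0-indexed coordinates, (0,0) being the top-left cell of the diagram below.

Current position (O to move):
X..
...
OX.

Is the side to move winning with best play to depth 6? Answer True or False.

O winning at [X../.../OX.]: True

p1 O@[X../.../OX.]: (0,1)[XO./.../OX.]-1 (0,2)[X.O/.../OX.]-1 (1,0)[X../O../OX.]-1 (1,1)[X../.O./OX.]+1* (1,2)[X../..O/OX.]-1 (2,2)[X../.../OXO]-1
p2 X@[X../.O./OX.]: (0,1)[XX./.O./OX.]-1* (0,2)[X.X/.O./OX.]-1 (1,0)[X../XO./OX.]-1 (1,2)[X../.OX/OX.]-1 (2,2)[X../.O./OXX]-1
p3 O@[XX./.O./OX.]: (0,2)[XXO/.O./OX.]+1* (1,0)[XX./OO./OX.]+1 (1,2)[XX./.OO/OX.]+1 (2,2)[XX./.O./OXO]+1
p4 X@[XXO/.O./OX.] terminal -1; root [X../.../OX.] d6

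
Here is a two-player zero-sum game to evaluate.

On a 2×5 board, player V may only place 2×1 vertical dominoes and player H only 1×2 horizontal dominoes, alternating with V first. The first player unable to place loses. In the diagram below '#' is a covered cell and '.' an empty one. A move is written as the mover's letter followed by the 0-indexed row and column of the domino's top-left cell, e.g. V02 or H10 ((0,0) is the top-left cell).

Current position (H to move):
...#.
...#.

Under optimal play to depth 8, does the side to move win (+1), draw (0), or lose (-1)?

p1 H@[...#./...#.]: H00[##.#./...#.]-1* H01[.###./...#.]-1 H10[...#./##.#.]-1 H11[...#./.###.]-1
p2 V@[##.#./...#.]: V02[####./..##.]+1* V04[##.##/...##]-1
p3 H@[####./..##.]: H10[####./####.]-1*
p4 V@[####./####.]: V04[#####/#####]+1*
p5 H@[#####/#####] terminal -1; root [...#./...#.] d8

value(...#./...#., H) = -1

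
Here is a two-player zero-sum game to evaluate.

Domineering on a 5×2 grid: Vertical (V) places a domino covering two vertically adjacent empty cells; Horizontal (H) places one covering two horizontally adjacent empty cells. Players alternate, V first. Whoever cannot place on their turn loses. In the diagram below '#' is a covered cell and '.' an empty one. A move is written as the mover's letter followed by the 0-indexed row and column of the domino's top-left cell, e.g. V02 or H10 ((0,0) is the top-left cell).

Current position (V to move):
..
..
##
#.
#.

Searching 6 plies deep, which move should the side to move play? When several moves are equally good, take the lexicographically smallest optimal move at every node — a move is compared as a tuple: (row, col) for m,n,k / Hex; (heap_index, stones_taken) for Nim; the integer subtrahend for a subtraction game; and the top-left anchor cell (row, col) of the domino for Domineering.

p1 V@[../../##/#./#.]: V00[#./#./##/#./#.]+1* V01[.#/.#/##/#./#.]+1 V31[../../##/##/##]-1
p2 H@[#./#./##/#./#.] terminal -1; root [../../##/#./#.] d6

V's best at [../../##/#./#.]: V00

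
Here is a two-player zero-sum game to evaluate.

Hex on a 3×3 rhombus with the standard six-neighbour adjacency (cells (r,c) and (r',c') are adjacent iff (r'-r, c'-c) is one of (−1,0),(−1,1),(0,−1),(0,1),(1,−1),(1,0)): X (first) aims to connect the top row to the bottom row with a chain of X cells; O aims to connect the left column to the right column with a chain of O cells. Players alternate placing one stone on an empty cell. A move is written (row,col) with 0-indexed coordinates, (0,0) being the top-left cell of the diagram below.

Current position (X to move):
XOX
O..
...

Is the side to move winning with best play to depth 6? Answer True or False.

X winning at [XOX/O../...]: True

p1 X@[XOX/O../...]: (1,1)[XOX/OX./...]+1* (1,2)[XOX/O.X/...]+1 (2,0)[XOX/O../X..]+1 (2,1)[XOX/O../.X.]+1 (2,2)[XOX/O../..X]+1
p2 O@[XOX/OX./...]: (1,2)[XOX/OXO/...]-1* (2,0)[XOX/OX./O..]-1 (2,1)[XOX/OX./.O.]-1 (2,2)[XOX/OX./..O]-1
p3 X@[XOX/OXO/...]: (2,0)[XOX/OXO/X..]+1* (2,1)[XOX/OXO/.X.]+1 (2,2)[XOX/OXO/..X]+1
p4 O@[XOX/OXO/X..] terminal -1; root [XOX/O../...] d6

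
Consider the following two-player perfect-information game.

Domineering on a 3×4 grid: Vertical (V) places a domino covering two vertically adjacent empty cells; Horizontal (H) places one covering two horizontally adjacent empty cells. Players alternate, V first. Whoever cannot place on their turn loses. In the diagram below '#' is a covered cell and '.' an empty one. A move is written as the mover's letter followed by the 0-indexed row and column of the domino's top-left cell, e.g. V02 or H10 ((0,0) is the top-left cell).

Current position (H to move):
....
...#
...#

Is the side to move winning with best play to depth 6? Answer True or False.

ply 1, H at ..../...#/...# | H00=-1→##../...#/...#; H01=-1→.##./...#/...#; H02=-1→..##/...#/...#; H10=+1→..../##.#/...#*; H11=+1→..../.###/...#; H20=-1→..../...#/##.#; H21=-1→..../...#/.###
ply 2, V at ..../##.#/...# | V02=-1→..#./####/...#*; V12=-1→..../####/..##
ply 3, H at ..#./####/...# | H00=+1→###./####/...#*; H20=+1→..#./####/##.#; H21=+1→..#./####/.###
ply 4: ###./####/...# is terminal -1 (V); from ..../...#/...# depth 6

H winning at [..../...#/...#]: True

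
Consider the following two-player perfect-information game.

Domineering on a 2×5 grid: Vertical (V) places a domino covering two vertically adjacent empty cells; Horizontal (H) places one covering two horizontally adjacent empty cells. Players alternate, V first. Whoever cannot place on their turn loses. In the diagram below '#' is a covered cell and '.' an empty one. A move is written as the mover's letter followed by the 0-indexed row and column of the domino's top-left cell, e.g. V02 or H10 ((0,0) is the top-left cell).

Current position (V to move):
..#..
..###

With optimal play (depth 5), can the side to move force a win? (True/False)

V winning at [..#../..###]: True

ply 1, V at ..#../..### | V00=+1→#.#../#.###*; V01=+1→.##../.####
ply 2, H at #.#../#.### | H03=-1→#.###/#.###*
ply 3, V at #.###/#.### | V01=+1→#####/#####*
ply 4: #####/##### is terminal -1 (H); from ..#../..### depth 5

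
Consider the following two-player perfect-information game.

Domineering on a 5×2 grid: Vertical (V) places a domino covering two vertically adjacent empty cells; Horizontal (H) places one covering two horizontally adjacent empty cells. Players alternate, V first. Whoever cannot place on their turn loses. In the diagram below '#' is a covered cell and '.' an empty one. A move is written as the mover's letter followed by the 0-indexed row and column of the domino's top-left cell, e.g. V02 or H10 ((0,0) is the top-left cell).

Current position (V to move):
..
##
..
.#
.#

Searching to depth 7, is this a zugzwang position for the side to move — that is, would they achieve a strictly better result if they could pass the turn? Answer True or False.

zugzwang(../##/../.#/.#, V) = False

p1 V@[../##/../.#/.#]: V20[../##/#./##/.#]-1* V30[../##/../##/##]-1
p2 H@[../##/#./##/.#]: H00[##/##/#./##/.#]+1*
p3 V@[##/##/#./##/.#] terminal -1; root [../##/../.#/.#] d7
pass branch (H moves first from the same position):
  | p1 H@[../##/../.#/.#]: H00[##/##/../.#/.#]-1 H20[../##/##/.#/.#]+1*
  | p2 V@[../##/##/.#/.#]: V30[../##/##/##/##]-1*
  | p3 H@[../##/##/##/##]: H00[##/##/##/##/##]+1*
  | p4 V@[##/##/##/##/##] terminal -1; root [../##/../.#/.#] d7
V moving scores -1; V passing scores -1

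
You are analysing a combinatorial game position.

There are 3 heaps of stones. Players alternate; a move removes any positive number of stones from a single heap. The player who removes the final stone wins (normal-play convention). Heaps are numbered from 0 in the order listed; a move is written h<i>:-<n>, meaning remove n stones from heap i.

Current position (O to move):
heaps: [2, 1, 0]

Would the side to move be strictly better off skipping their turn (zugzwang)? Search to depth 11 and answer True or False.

ply 1, O at (2,1,0) | h0:-1=+1→(1,1,0)*; h0:-2=-1→(0,1,0); h1:-1=-1→(2,0,0)
ply 2, X at (1,1,0) | h0:-1=-1→(0,1,0)*; h1:-1=-1→(1,0,0)
ply 3, O at (0,1,0) | h1:-1=+1→(0,0,0)*
ply 4: (0,0,0) is terminal -1 (X); from (2,1,0) depth 11
pass branch (X moves first from the same position):
  | ply 1, X at (2,1,0) | h0:-1=+1→(1,1,0)*; h0:-2=-1→(0,1,0); h1:-1=-1→(2,0,0)
  | ply 2, O at (1,1,0) | h0:-1=-1→(0,1,0)*; h1:-1=-1→(1,0,0)
  | ply 3, X at (0,1,0) | h1:-1=+1→(0,0,0)*
  | ply 4: (0,0,0) is terminal -1 (O); from (2,1,0) depth 11
O moving scores +1; O passing scores -1

zugzwang((2,1,0), O) = False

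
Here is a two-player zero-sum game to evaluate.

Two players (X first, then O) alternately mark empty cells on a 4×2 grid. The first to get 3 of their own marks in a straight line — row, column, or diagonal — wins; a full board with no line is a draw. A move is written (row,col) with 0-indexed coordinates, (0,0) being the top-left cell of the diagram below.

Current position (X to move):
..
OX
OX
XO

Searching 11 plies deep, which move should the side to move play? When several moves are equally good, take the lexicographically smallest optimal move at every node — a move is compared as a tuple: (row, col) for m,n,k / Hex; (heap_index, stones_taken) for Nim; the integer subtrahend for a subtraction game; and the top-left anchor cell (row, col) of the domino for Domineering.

X's best at [../OX/OX/XO]: (0,1)

[../OX/OX/XO] X move#1: (0,0):+0/X./OX/OX/XO, (0,1):+1/.X/OX/OX/XO*
[.X/OX/OX/XO] end (terminal -1, O#2); searched ../OX/OX/XO to 11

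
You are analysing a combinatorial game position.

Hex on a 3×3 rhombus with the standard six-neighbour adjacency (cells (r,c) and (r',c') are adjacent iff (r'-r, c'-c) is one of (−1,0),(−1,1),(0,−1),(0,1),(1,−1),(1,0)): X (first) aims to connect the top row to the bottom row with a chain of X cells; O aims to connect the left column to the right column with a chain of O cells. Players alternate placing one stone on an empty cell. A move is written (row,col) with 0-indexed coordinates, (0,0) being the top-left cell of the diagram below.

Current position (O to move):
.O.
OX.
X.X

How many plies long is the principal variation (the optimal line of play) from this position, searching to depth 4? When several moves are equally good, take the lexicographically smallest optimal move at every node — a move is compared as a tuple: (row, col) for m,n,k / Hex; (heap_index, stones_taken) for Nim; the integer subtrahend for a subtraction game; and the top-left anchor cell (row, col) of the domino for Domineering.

PV length from [.O./OX./X.X]: 1 ply

[.O./OX./X.X] O move#1: (0,0):-1/OO./OX./X.X, (0,2):+1/.OO/OX./X.X*, (1,2):-1/.O./OXO/X.X, (2,1):-1/.O./OX./XOX
[.OO/OX./X.X] end (terminal -1, X#2); searched .O./OX./X.X to 4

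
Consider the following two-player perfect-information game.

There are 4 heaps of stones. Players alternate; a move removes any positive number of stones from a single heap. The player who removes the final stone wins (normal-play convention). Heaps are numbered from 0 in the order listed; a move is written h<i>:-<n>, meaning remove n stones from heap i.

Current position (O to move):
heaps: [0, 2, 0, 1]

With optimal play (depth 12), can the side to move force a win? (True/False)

ply 1, O at (0,2,0,1) | h1:-1=+1→(0,1,0,1)*; h1:-2=-1→(0,0,0,1); h3:-1=-1→(0,2,0,0)
ply 2, X at (0,1,0,1) | h1:-1=-1→(0,0,0,1)*; h3:-1=-1→(0,1,0,0)
ply 3, O at (0,0,0,1) | h3:-1=+1→(0,0,0,0)*
ply 4: (0,0,0,0) is terminal -1 (X); from (0,2,0,1) depth 12

O winning at [(0,2,0,1)]: True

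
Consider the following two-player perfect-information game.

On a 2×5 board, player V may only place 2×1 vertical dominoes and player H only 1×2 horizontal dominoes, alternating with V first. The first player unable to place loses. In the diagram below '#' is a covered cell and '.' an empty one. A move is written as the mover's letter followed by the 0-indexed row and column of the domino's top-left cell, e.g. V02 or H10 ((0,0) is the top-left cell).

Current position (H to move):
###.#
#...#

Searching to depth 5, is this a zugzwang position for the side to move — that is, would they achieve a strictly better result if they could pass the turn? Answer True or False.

zugzwang(###.#/#...#, H) = False

ply 1, H at ###.#/#...# | H11=-1→###.#/###.#; H12=+1→###.#/#.###*
ply 2: ###.#/#.### is terminal -1 (V); from ###.#/#...# depth 5
if H skipped the turn, V would face:
~ ply 1, V at ###.#/#...# | V03=-1→#####/#..##*
~ ply 2, H at #####/#..## | H11=+1→#####/#####*
~ ply 3: #####/##### is terminal -1 (V); from ###.#/#...# depth 5
compare (H): move=+1 vs pass=+1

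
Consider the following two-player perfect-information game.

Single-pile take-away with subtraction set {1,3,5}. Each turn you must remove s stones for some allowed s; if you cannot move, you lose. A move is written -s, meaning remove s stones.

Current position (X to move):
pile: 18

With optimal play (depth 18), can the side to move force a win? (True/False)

X winning at [18]: False

[18] X move#1: -1:-1/17*, -3:-1/15, -5:-1/13
[17] O move#2: -1:+1/16*, -3:+1/14, -5:+1/12
[16] X move#3: -1:-1/15*, -3:-1/13, -5:-1/11
[15] O move#4: -1:+1/14*, -3:+1/12, -5:+1/10
[14] X move#5: -1:-1/13*, -3:-1/11, -5:-1/9
[13] O move#6: -1:+1/12*, -3:+1/10, -5:+1/8
[12] X move#7: -1:-1/11*, -3:-1/9, -5:-1/7
[11] O move#8: -1:+1/10*, -3:+1/8, -5:+1/6
[10] X move#9: -1:-1/9*, -3:-1/7, -5:-1/5
[9] O move#10: -1:+1/8*, -3:+1/6, -5:+1/4
[8] X move#11: -1:-1/7*, -3:-1/5, -5:-1/3
[7] O move#12: -1:+1/6*, -3:+1/4, -5:+1/2
[6] X move#13: -1:-1/5*, -3:-1/3, -5:-1/1
[5] O move#14: -1:+1/4*, -3:+1/2, -5:+1/0
[4] X move#15: -1:-1/3*, -3:-1/1
[3] O move#16: -1:+1/2*, -3:+1/0
[2] X move#17: -1:-1/1*
[1] O move#18: -1:+1/0*
[0] end (terminal -1, X#19); searched 18 to 18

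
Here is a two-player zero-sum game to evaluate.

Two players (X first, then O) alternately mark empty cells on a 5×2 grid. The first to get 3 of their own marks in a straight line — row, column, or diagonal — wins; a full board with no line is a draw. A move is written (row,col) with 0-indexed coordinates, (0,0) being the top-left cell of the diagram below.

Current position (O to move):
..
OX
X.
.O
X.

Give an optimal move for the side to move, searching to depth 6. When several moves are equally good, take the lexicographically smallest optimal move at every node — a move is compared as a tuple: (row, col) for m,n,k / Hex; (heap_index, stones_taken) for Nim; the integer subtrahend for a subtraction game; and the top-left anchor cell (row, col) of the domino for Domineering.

O's best at [../OX/X./.O/X.]: (3,0)

[../OX/X./.O/X.] O move#1: (0,0):-1/O./OX/X./.O/X., (0,1):-1/.O/OX/X./.O/X., (2,1):-1/../OX/XO/.O/X., (3,0):+0/../OX/X./OO/X.*, (4,1):-1/../OX/X./.O/XO
[../OX/X./OO/X.] X move#2: (0,0):+0/X./OX/X./OO/X.*, (0,1):+0/.X/OX/X./OO/X., (2,1):+0/../OX/XX/OO/X., (4,1):+0/../OX/X./OO/XX
[X./OX/X./OO/X.] O move#3: (0,1):+0/XO/OX/X./OO/X.*, (2,1):+0/X./OX/XO/OO/X., (4,1):+0/X./OX/X./OO/XO
[XO/OX/X./OO/X.] X move#4: (2,1):+0/XO/OX/XX/OO/X.*, (4,1):+0/XO/OX/X./OO/XX
[XO/OX/XX/OO/X.] O move#5: (4,1):+0/XO/OX/XX/OO/XO*
[XO/OX/XX/OO/XO] end (terminal +0, X#6); searched ../OX/X./.O/X. to 6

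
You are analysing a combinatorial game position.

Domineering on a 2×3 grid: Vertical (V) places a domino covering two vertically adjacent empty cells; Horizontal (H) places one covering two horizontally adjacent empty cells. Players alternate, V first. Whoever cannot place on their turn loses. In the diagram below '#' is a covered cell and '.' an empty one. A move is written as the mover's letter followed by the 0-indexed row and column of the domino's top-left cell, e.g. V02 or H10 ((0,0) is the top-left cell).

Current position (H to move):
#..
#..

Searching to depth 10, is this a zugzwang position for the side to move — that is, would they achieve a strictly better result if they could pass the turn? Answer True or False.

zugzwang(#../#.., H) = False

[#../#..] H move#1: H01:+1/###/#..*, H11:+1/#../###
[###/#..] end (terminal -1, V#2); searched #../#.. to 10
suppose H passes — search the same position with V to move:
pass> [#../#..] V move#1: V01:+1/##./##.*, V02:+1/#.#/#.#
pass> [##./##.] end (terminal -1, H#2); searched #../#.. to 10
for H: play +1, pass -1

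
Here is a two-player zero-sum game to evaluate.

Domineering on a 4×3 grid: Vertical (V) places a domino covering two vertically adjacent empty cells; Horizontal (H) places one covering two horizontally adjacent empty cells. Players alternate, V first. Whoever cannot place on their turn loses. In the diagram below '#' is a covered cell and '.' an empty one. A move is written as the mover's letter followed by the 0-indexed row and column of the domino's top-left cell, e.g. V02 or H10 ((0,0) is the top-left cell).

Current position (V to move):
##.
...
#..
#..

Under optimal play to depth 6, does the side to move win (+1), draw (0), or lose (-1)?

value(##./.../#../#.., V) = +1

[##./.../#../#..] V move#1: V02:-1/###/..#/#../#.., V11:+1/##./.#./##./#..*, V12:+1/##./..#/#.#/#.., V21:+1/##./.../##./##., V22:+1/##./.../#.#/#.#
[##./.#./##./#..] H move#2: H31:-1/##./.#./##./###*
[##./.#./##./###] V move#3: V02:+1/###/.##/##./###*, V12:+1/##./.##/###/###
[###/.##/##./###] end (terminal -1, H#4); searched ##./.../#../#.. to 6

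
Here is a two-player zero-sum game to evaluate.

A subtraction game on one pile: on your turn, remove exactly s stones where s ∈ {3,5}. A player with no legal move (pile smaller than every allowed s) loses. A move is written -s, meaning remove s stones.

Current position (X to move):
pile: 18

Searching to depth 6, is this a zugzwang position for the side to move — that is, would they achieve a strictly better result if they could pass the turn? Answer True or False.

zugzwang(18, X) = True

ply 1, X at 18 | -3=-1→15*; -5=-1→13
ply 2, O at 15 | -3=-1→12; -5=+1→10*
ply 3, X at 10 | -3=-1→7*; -5=-1→5
ply 4, O at 7 | -3=-1→4; -5=+1→2*
ply 5: 2 is terminal -1 (X); from 18 depth 6
pass branch (O moves first from the same position):
  | ply 1, O at 18 | -3=-1→15*; -5=-1→13
  | ply 2, X at 15 | -3=-1→12; -5=+1→10*
  | ply 3, O at 10 | -3=-1→7*; -5=-1→5
  | ply 4, X at 7 | -3=-1→4; -5=+1→2*
  | ply 5: 2 is terminal -1 (O); from 18 depth 6
X moving scores -1; X passing scores +1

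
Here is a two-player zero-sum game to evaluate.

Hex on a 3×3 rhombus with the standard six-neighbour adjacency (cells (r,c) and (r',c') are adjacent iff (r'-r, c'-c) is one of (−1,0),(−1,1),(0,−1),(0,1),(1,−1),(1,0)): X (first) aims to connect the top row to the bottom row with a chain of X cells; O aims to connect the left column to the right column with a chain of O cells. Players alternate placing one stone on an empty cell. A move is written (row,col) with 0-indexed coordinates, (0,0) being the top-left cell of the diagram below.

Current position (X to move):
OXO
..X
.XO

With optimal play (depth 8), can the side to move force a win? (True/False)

[OXO/..X/.XO] X move#1: (1,0):+1/OXO/X.X/.XO*, (1,1):+1/OXO/.XX/.XO, (2,0):+1/OXO/..X/XXO
[OXO/X.X/.XO] O move#2: (1,1):-1/OXO/XOX/.XO*, (2,0):-1/OXO/X.X/OXO
[OXO/XOX/.XO] X move#3: (2,0):+1/OXO/XOX/XXO*
[OXO/XOX/XXO] end (terminal -1, O#4); searched OXO/..X/.XO to 8

X winning at [OXO/..X/.XO]: True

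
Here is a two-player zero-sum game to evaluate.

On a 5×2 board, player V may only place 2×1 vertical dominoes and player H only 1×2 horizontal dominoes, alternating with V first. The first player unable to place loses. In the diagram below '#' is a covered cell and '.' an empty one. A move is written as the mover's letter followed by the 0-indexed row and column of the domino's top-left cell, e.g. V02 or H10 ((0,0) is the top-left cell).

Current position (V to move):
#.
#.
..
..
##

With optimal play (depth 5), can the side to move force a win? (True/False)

V winning at [#./#./../../##]: True

p1 V@[#./#./../../##]: V01[##/##/../../##]-1 V11[#./##/.#/../##]-1 V20[#./#./#./#./##]+1* V21[#./#./.#/.#/##]+1
p2 H@[#./#./#./#./##] terminal -1; root [#./#./../../##] d5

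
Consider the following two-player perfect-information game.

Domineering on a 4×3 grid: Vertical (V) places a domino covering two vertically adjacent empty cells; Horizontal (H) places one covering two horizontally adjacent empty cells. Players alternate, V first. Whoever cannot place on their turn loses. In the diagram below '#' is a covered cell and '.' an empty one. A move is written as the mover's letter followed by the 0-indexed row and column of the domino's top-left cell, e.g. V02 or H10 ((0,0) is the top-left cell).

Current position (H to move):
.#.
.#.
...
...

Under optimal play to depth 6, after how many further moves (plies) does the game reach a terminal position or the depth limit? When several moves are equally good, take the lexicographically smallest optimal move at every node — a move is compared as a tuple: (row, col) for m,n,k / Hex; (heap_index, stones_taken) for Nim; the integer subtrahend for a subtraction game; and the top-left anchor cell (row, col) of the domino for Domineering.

p1 H@[.#./.#./.../...]: H20[.#./.#./##./...]-1* H21[.#./.#./.##/...]-1 H30[.#./.#./.../##.]-1 H31[.#./.#./.../.##]-1
p2 V@[.#./.#./##./...]: V00[##./##./##./...]+1* V02[.##/.##/##./...]+1 V12[.#./.##/###/...]+1 V22[.#./.#./###/..#]+1
p3 H@[##./##./##./...]: H30[##./##./##./##.]-1* H31[##./##./##./.##]-1
p4 V@[##./##./##./##.]: V02[###/###/##./##.]+1* V12[##./###/###/##.]+1 V22[##./##./###/###]+1
p5 H@[###/###/##./##.] terminal -1; root [.#./.#./.../...] d6

PV length from [.#./.#./.../...]: 4 plies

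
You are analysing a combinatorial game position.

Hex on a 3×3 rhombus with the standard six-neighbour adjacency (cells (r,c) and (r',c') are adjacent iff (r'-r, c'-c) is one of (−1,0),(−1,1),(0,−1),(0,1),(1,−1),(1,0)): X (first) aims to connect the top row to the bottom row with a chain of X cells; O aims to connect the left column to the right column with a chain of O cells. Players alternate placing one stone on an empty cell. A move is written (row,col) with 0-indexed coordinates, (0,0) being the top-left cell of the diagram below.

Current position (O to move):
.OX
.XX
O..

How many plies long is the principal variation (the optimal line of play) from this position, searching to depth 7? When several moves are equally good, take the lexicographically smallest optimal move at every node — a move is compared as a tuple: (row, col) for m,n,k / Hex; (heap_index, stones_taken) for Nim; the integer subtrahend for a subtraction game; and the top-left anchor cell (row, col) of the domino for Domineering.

PV length from [.OX/.XX/O..]: 4 plies

p1 O@[.OX/.XX/O..]: (0,0)[OOX/.XX/O..]-1* (1,0)[.OX/OXX/O..]-1 (2,1)[.OX/.XX/OO.]-1 (2,2)[.OX/.XX/O.O]-1
p2 X@[OOX/.XX/O..]: (1,0)[OOX/XXX/O..]+1* (2,1)[OOX/.XX/OX.]+1 (2,2)[OOX/.XX/O.X]+1
p3 O@[OOX/XXX/O..]: (2,1)[OOX/XXX/OO.]-1* (2,2)[OOX/XXX/O.O]-1
p4 X@[OOX/XXX/OO.]: (2,2)[OOX/XXX/OOX]+1*
p5 O@[OOX/XXX/OOX] terminal -1; root [.OX/.XX/O..] d7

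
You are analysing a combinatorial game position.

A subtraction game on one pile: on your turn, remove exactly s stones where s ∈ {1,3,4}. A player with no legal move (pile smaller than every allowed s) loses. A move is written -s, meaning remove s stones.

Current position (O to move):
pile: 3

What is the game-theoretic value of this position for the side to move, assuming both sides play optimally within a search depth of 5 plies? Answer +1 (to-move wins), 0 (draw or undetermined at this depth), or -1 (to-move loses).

value(3, O) = +1

[3] O move#1: -1:+1/2*, -3:+1/0
[2] X move#2: -1:-1/1*
[1] O move#3: -1:+1/0*
[0] end (terminal -1, X#4); searched 3 to 5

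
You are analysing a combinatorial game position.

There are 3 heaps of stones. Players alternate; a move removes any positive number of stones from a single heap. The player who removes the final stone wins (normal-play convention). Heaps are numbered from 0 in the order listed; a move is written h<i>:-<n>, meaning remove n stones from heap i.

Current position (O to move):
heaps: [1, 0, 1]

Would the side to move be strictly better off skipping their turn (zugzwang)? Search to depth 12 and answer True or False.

zugzwang((1,0,1), O) = True

ply 1, O at (1,0,1) | h0:-1=-1→(0,0,1)*; h2:-1=-1→(1,0,0)
ply 2, X at (0,0,1) | h2:-1=+1→(0,0,0)*
ply 3: (0,0,0) is terminal -1 (O); from (1,0,1) depth 12
pass branch (X moves first from the same position):
  | ply 1, X at (1,0,1) | h0:-1=-1→(0,0,1)*; h2:-1=-1→(1,0,0)
  | ply 2, O at (0,0,1) | h2:-1=+1→(0,0,0)*
  | ply 3: (0,0,0) is terminal -1 (X); from (1,0,1) depth 12
O moving scores -1; O passing scores +1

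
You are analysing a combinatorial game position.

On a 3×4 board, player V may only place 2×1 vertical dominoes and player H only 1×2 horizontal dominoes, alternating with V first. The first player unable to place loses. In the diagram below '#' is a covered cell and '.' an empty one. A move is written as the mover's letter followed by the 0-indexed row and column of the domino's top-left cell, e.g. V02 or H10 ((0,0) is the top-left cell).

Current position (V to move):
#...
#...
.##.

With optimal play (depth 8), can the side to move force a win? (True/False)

ply 1, V at #.../#.../.##. | V01=-1→##../##../.##.; V02=+1→#.#./#.#./.##.*; V03=-1→#..#/#..#/.##.; V13=-1→#.../#..#/.###
ply 2: #.#./#.#./.##. is terminal -1 (H); from #.../#.../.##. depth 8

V winning at [#.../#.../.##.]: True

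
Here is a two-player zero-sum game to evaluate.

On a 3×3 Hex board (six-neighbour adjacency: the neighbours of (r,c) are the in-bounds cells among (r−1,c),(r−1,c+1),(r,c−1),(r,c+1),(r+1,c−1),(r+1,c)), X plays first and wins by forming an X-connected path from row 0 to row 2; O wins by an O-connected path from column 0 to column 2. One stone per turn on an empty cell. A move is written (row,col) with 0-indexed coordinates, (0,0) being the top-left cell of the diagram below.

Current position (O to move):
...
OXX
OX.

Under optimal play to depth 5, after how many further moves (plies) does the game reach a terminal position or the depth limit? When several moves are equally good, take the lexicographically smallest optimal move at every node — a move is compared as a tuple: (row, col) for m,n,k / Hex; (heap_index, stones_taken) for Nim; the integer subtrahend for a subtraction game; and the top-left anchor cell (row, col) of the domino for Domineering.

[.../OXX/OX.] O move#1: (0,0):-1/O../OXX/OX.*, (0,1):-1/.O./OXX/OX., (0,2):-1/..O/OXX/OX., (2,2):-1/.../OXX/OXO
[O../OXX/OX.] X move#2: (0,1):+1/OX./OXX/OX.*, (0,2):+1/O.X/OXX/OX., (2,2):+1/O../OXX/OXX
[OX./OXX/OX.] end (terminal -1, O#3); searched .../OXX/OX. to 5

PV length from [.../OXX/OX.]: 2 plies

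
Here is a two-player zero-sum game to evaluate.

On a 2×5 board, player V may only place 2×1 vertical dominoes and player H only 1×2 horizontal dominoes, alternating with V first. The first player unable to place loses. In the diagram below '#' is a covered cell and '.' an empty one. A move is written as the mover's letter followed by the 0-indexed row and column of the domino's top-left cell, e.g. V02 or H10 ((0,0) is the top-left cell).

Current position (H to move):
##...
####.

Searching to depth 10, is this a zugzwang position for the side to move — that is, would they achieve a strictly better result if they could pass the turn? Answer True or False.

zugzwang(##.../####., H) = False

ply 1, H at ##.../####. | H02=-1→####./####.; H03=+1→##.##/####.*
ply 2: ##.##/####. is terminal -1 (V); from ##.../####. depth 10
suppose H passes — search the same position with V to move:
pass> ply 1, V at ##.../####. | V04=-1→##..#/#####*
pass> ply 2, H at ##..#/##### | H02=+1→#####/#####*
pass> ply 3: #####/##### is terminal -1 (V); from ##.../####. depth 10
for H: play +1, pass +1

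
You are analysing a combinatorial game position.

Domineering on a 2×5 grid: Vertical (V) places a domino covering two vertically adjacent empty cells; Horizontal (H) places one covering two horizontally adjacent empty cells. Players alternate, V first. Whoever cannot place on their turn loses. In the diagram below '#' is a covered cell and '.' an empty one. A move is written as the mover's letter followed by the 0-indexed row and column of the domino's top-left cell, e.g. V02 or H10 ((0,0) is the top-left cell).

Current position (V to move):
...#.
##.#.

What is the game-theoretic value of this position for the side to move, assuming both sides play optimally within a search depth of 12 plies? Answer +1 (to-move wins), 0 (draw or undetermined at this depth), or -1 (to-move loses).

value(...#./##.#., V) = +1

[...#./##.#.] V move#1: V02:+1/..##./####.*, V04:-1/...##/##.##
[..##./####.] H move#2: H00:-1/####./####.*
[####./####.] V move#3: V04:+1/#####/#####*
[#####/#####] end (terminal -1, H#4); searched ...#./##.#. to 12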